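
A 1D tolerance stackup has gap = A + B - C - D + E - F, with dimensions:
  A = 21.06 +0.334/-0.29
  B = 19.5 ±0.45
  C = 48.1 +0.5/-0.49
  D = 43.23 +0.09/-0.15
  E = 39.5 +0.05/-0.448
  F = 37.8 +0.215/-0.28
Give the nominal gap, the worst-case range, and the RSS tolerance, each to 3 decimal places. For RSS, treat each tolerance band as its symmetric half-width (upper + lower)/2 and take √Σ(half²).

Stack each dimension's contribution:
  +A: nom +21.060 → Σnom=21.060; wc +0.334/-0.290 → slack +0.334/-0.290; half-tol=0.312, Σhalf²=0.097344
  +B: nom +19.500 → Σnom=40.560; wc +0.450/-0.450 → slack +0.784/-0.740; half-tol=0.450, Σhalf²=0.299844
  -C: nom -48.100 → Σnom=-7.540; wc +0.490/-0.500 → slack +1.274/-1.240; half-tol=0.495, Σhalf²=0.544869
  -D: nom -43.230 → Σnom=-50.770; wc +0.150/-0.090 → slack +1.424/-1.330; half-tol=0.120, Σhalf²=0.559269
  +E: nom +39.500 → Σnom=-11.270; wc +0.050/-0.448 → slack +1.474/-1.778; half-tol=0.249, Σhalf²=0.621270
  -F: nom -37.800 → Σnom=-49.070; wc +0.280/-0.215 → slack +1.754/-1.993; half-tol=0.247, Σhalf²=0.682526
Nominal = -49.070. Worst-case = [-49.070 - 1.993, -49.070 + 1.754] = [-51.063, -47.316]. RSS = √0.682526 = 0.826.

nominal=-49.070 wc=[-51.063,-47.316] rss=0.826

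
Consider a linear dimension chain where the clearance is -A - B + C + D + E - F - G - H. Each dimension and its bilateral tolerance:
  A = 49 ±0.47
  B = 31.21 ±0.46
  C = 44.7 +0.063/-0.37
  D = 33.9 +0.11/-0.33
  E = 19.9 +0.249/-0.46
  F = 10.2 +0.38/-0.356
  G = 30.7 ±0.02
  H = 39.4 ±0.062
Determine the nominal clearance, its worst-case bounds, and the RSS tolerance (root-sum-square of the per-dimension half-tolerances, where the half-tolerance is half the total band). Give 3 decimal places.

nominal=-62.010 wc=[-64.562,-60.220] rss=0.891

Stack each dimension's contribution:
  -A: nom -49.000 → Σnom=-49.000; wc +0.470/-0.470 → slack +0.470/-0.470; half-tol=0.470, Σhalf²=0.220900
  -B: nom -31.210 → Σnom=-80.210; wc +0.460/-0.460 → slack +0.930/-0.930; half-tol=0.460, Σhalf²=0.432500
  +C: nom +44.700 → Σnom=-35.510; wc +0.063/-0.370 → slack +0.993/-1.300; half-tol=0.216, Σhalf²=0.479372
  +D: nom +33.900 → Σnom=-1.610; wc +0.110/-0.330 → slack +1.103/-1.630; half-tol=0.220, Σhalf²=0.527772
  +E: nom +19.900 → Σnom=18.290; wc +0.249/-0.460 → slack +1.352/-2.090; half-tol=0.355, Σhalf²=0.653442
  -F: nom -10.200 → Σnom=8.090; wc +0.356/-0.380 → slack +1.708/-2.470; half-tol=0.368, Σhalf²=0.788866
  -G: nom -30.700 → Σnom=-22.610; wc +0.020/-0.020 → slack +1.728/-2.490; half-tol=0.020, Σhalf²=0.789266
  -H: nom -39.400 → Σnom=-62.010; wc +0.062/-0.062 → slack +1.790/-2.552; half-tol=0.062, Σhalf²=0.793110
Nominal = -62.010. Worst-case = [-62.010 - 2.552, -62.010 + 1.790] = [-64.562, -60.220]. RSS = √0.793110 = 0.891.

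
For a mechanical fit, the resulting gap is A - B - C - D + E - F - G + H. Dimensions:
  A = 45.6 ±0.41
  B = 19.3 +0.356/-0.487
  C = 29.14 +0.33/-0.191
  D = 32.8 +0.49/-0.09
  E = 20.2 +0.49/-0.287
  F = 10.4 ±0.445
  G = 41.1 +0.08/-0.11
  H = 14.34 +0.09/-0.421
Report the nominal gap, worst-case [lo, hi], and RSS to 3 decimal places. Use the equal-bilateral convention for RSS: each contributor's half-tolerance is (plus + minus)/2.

nominal=-52.600 wc=[-55.419,-50.287] rss=0.960

Stack each dimension's contribution:
  +A: nom +45.600 → Σnom=45.600; wc +0.410/-0.410 → slack +0.410/-0.410; half-tol=0.410, Σhalf²=0.168100
  -B: nom -19.300 → Σnom=26.300; wc +0.487/-0.356 → slack +0.897/-0.766; half-tol=0.421, Σhalf²=0.345762
  -C: nom -29.140 → Σnom=-2.840; wc +0.191/-0.330 → slack +1.088/-1.096; half-tol=0.261, Σhalf²=0.413622
  -D: nom -32.800 → Σnom=-35.640; wc +0.090/-0.490 → slack +1.178/-1.586; half-tol=0.290, Σhalf²=0.497722
  +E: nom +20.200 → Σnom=-15.440; wc +0.490/-0.287 → slack +1.668/-1.873; half-tol=0.388, Σhalf²=0.648655
  -F: nom -10.400 → Σnom=-25.840; wc +0.445/-0.445 → slack +2.113/-2.318; half-tol=0.445, Σhalf²=0.846680
  -G: nom -41.100 → Σnom=-66.940; wc +0.110/-0.080 → slack +2.223/-2.398; half-tol=0.095, Σhalf²=0.855705
  +H: nom +14.340 → Σnom=-52.600; wc +0.090/-0.421 → slack +2.313/-2.819; half-tol=0.256, Σhalf²=0.920985
Nominal = -52.600. Worst-case = [-52.600 - 2.819, -52.600 + 2.313] = [-55.419, -50.287]. RSS = √0.920985 = 0.960.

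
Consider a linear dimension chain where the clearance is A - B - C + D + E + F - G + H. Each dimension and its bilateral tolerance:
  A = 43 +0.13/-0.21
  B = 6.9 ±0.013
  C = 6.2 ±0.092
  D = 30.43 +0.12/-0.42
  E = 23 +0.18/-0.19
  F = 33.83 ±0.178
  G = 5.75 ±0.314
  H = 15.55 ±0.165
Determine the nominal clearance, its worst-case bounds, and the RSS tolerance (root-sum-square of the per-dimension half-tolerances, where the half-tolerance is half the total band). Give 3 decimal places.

Stack each dimension's contribution:
  +A: nom +43.000 → Σnom=43.000; wc +0.130/-0.210 → slack +0.130/-0.210; half-tol=0.170, Σhalf²=0.028900
  -B: nom -6.900 → Σnom=36.100; wc +0.013/-0.013 → slack +0.143/-0.223; half-tol=0.013, Σhalf²=0.029069
  -C: nom -6.200 → Σnom=29.900; wc +0.092/-0.092 → slack +0.235/-0.315; half-tol=0.092, Σhalf²=0.037533
  +D: nom +30.430 → Σnom=60.330; wc +0.120/-0.420 → slack +0.355/-0.735; half-tol=0.270, Σhalf²=0.110433
  +E: nom +23.000 → Σnom=83.330; wc +0.180/-0.190 → slack +0.535/-0.925; half-tol=0.185, Σhalf²=0.144658
  +F: nom +33.830 → Σnom=117.160; wc +0.178/-0.178 → slack +0.713/-1.103; half-tol=0.178, Σhalf²=0.176342
  -G: nom -5.750 → Σnom=111.410; wc +0.314/-0.314 → slack +1.027/-1.417; half-tol=0.314, Σhalf²=0.274938
  +H: nom +15.550 → Σnom=126.960; wc +0.165/-0.165 → slack +1.192/-1.582; half-tol=0.165, Σhalf²=0.302163
Nominal = 126.960. Worst-case = [126.960 - 1.582, 126.960 + 1.192] = [125.378, 128.152]. RSS = √0.302163 = 0.550.

nominal=126.960 wc=[125.378,128.152] rss=0.550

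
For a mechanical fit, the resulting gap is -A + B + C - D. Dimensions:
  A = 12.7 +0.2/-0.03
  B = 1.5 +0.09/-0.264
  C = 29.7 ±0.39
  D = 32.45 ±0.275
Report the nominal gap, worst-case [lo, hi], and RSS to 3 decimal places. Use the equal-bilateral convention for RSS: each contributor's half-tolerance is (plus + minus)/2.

nominal=-13.950 wc=[-15.079,-13.165] rss=0.522

Stack each dimension's contribution:
  -A: nom -12.700 → Σnom=-12.700; wc +0.030/-0.200 → slack +0.030/-0.200; half-tol=0.115, Σhalf²=0.013225
  +B: nom +1.500 → Σnom=-11.200; wc +0.090/-0.264 → slack +0.120/-0.464; half-tol=0.177, Σhalf²=0.044554
  +C: nom +29.700 → Σnom=18.500; wc +0.390/-0.390 → slack +0.510/-0.854; half-tol=0.390, Σhalf²=0.196654
  -D: nom -32.450 → Σnom=-13.950; wc +0.275/-0.275 → slack +0.785/-1.129; half-tol=0.275, Σhalf²=0.272279
Nominal = -13.950. Worst-case = [-13.950 - 1.129, -13.950 + 0.785] = [-15.079, -13.165]. RSS = √0.272279 = 0.522.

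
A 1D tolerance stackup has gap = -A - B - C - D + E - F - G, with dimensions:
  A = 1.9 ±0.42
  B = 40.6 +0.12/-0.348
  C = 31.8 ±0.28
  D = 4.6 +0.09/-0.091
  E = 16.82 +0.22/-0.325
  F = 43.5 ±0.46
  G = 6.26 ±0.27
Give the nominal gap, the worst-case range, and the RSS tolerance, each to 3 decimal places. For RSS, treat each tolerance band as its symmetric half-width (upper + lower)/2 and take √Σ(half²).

nominal=-111.840 wc=[-113.805,-109.751] rss=0.822

Stack each dimension's contribution:
  -A: nom -1.900 → Σnom=-1.900; wc +0.420/-0.420 → slack +0.420/-0.420; half-tol=0.420, Σhalf²=0.176400
  -B: nom -40.600 → Σnom=-42.500; wc +0.348/-0.120 → slack +0.768/-0.540; half-tol=0.234, Σhalf²=0.231156
  -C: nom -31.800 → Σnom=-74.300; wc +0.280/-0.280 → slack +1.048/-0.820; half-tol=0.280, Σhalf²=0.309556
  -D: nom -4.600 → Σnom=-78.900; wc +0.091/-0.090 → slack +1.139/-0.910; half-tol=0.090, Σhalf²=0.317746
  +E: nom +16.820 → Σnom=-62.080; wc +0.220/-0.325 → slack +1.359/-1.235; half-tol=0.273, Σhalf²=0.392003
  -F: nom -43.500 → Σnom=-105.580; wc +0.460/-0.460 → slack +1.819/-1.695; half-tol=0.460, Σhalf²=0.603603
  -G: nom -6.260 → Σnom=-111.840; wc +0.270/-0.270 → slack +2.089/-1.965; half-tol=0.270, Σhalf²=0.676503
Nominal = -111.840. Worst-case = [-111.840 - 1.965, -111.840 + 2.089] = [-113.805, -109.751]. RSS = √0.676503 = 0.822.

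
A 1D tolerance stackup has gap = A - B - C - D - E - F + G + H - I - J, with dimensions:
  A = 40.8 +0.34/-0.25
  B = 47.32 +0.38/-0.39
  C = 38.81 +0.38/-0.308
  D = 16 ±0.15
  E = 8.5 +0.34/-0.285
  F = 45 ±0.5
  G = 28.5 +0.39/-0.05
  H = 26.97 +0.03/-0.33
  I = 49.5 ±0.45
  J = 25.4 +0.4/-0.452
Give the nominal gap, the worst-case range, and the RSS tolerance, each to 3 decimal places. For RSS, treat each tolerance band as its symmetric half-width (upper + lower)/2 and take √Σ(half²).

Stack each dimension's contribution:
  +A: nom +40.800 → Σnom=40.800; wc +0.340/-0.250 → slack +0.340/-0.250; half-tol=0.295, Σhalf²=0.087025
  -B: nom -47.320 → Σnom=-6.520; wc +0.390/-0.380 → slack +0.730/-0.630; half-tol=0.385, Σhalf²=0.235250
  -C: nom -38.810 → Σnom=-45.330; wc +0.308/-0.380 → slack +1.038/-1.010; half-tol=0.344, Σhalf²=0.353586
  -D: nom -16.000 → Σnom=-61.330; wc +0.150/-0.150 → slack +1.188/-1.160; half-tol=0.150, Σhalf²=0.376086
  -E: nom -8.500 → Σnom=-69.830; wc +0.285/-0.340 → slack +1.473/-1.500; half-tol=0.312, Σhalf²=0.473742
  -F: nom -45.000 → Σnom=-114.830; wc +0.500/-0.500 → slack +1.973/-2.000; half-tol=0.500, Σhalf²=0.723742
  +G: nom +28.500 → Σnom=-86.330; wc +0.390/-0.050 → slack +2.363/-2.050; half-tol=0.220, Σhalf²=0.772142
  +H: nom +26.970 → Σnom=-59.360; wc +0.030/-0.330 → slack +2.393/-2.380; half-tol=0.180, Σhalf²=0.804542
  -I: nom -49.500 → Σnom=-108.860; wc +0.450/-0.450 → slack +2.843/-2.830; half-tol=0.450, Σhalf²=1.007042
  -J: nom -25.400 → Σnom=-134.260; wc +0.452/-0.400 → slack +3.295/-3.230; half-tol=0.426, Σhalf²=1.188518
Nominal = -134.260. Worst-case = [-134.260 - 3.230, -134.260 + 3.295] = [-137.490, -130.965]. RSS = √1.188518 = 1.090.

nominal=-134.260 wc=[-137.490,-130.965] rss=1.090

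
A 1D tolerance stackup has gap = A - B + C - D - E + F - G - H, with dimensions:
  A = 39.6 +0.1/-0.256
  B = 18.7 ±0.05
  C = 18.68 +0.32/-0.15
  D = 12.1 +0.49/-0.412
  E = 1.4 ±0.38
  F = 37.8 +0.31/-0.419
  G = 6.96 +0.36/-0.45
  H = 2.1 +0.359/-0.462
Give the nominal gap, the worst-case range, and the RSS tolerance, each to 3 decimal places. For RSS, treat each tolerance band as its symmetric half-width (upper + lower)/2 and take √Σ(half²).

nominal=54.820 wc=[52.356,57.304] rss=0.950

Stack each dimension's contribution:
  +A: nom +39.600 → Σnom=39.600; wc +0.100/-0.256 → slack +0.100/-0.256; half-tol=0.178, Σhalf²=0.031684
  -B: nom -18.700 → Σnom=20.900; wc +0.050/-0.050 → slack +0.150/-0.306; half-tol=0.050, Σhalf²=0.034184
  +C: nom +18.680 → Σnom=39.580; wc +0.320/-0.150 → slack +0.470/-0.456; half-tol=0.235, Σhalf²=0.089409
  -D: nom -12.100 → Σnom=27.480; wc +0.412/-0.490 → slack +0.882/-0.946; half-tol=0.451, Σhalf²=0.292810
  -E: nom -1.400 → Σnom=26.080; wc +0.380/-0.380 → slack +1.262/-1.326; half-tol=0.380, Σhalf²=0.437210
  +F: nom +37.800 → Σnom=63.880; wc +0.310/-0.419 → slack +1.572/-1.745; half-tol=0.364, Σhalf²=0.570070
  -G: nom -6.960 → Σnom=56.920; wc +0.450/-0.360 → slack +2.022/-2.105; half-tol=0.405, Σhalf²=0.734095
  -H: nom -2.100 → Σnom=54.820; wc +0.462/-0.359 → slack +2.484/-2.464; half-tol=0.410, Σhalf²=0.902605
Nominal = 54.820. Worst-case = [54.820 - 2.464, 54.820 + 2.484] = [52.356, 57.304]. RSS = √0.902605 = 0.950.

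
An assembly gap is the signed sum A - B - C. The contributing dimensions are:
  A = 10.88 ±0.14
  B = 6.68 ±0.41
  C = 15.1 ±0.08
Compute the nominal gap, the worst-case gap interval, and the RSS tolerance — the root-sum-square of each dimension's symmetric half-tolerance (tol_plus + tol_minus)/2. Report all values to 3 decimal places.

nominal=-10.900 wc=[-11.530,-10.270] rss=0.441

Stack each dimension's contribution:
  +A: nom +10.880 → Σnom=10.880; wc +0.140/-0.140 → slack +0.140/-0.140; half-tol=0.140, Σhalf²=0.019600
  -B: nom -6.680 → Σnom=4.200; wc +0.410/-0.410 → slack +0.550/-0.550; half-tol=0.410, Σhalf²=0.187700
  -C: nom -15.100 → Σnom=-10.900; wc +0.080/-0.080 → slack +0.630/-0.630; half-tol=0.080, Σhalf²=0.194100
Nominal = -10.900. Worst-case = [-10.900 - 0.630, -10.900 + 0.630] = [-11.530, -10.270]. RSS = √0.194100 = 0.441.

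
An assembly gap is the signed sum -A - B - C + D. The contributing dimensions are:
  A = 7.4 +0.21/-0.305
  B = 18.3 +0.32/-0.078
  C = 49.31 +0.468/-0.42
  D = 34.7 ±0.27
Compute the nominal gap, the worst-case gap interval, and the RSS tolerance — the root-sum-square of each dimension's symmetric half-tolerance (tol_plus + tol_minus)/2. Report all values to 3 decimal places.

Stack each dimension's contribution:
  -A: nom -7.400 → Σnom=-7.400; wc +0.305/-0.210 → slack +0.305/-0.210; half-tol=0.258, Σhalf²=0.066306
  -B: nom -18.300 → Σnom=-25.700; wc +0.078/-0.320 → slack +0.383/-0.530; half-tol=0.199, Σhalf²=0.105907
  -C: nom -49.310 → Σnom=-75.010; wc +0.420/-0.468 → slack +0.803/-0.998; half-tol=0.444, Σhalf²=0.303043
  +D: nom +34.700 → Σnom=-40.310; wc +0.270/-0.270 → slack +1.073/-1.268; half-tol=0.270, Σhalf²=0.375943
Nominal = -40.310. Worst-case = [-40.310 - 1.268, -40.310 + 1.073] = [-41.578, -39.237]. RSS = √0.375943 = 0.613.

nominal=-40.310 wc=[-41.578,-39.237] rss=0.613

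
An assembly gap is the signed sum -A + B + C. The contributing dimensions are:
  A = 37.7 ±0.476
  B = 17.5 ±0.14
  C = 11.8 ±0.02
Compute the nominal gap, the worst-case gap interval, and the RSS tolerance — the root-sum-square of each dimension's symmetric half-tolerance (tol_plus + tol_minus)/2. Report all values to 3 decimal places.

nominal=-8.400 wc=[-9.036,-7.764] rss=0.497

Stack each dimension's contribution:
  -A: nom -37.700 → Σnom=-37.700; wc +0.476/-0.476 → slack +0.476/-0.476; half-tol=0.476, Σhalf²=0.226576
  +B: nom +17.500 → Σnom=-20.200; wc +0.140/-0.140 → slack +0.616/-0.616; half-tol=0.140, Σhalf²=0.246176
  +C: nom +11.800 → Σnom=-8.400; wc +0.020/-0.020 → slack +0.636/-0.636; half-tol=0.020, Σhalf²=0.246576
Nominal = -8.400. Worst-case = [-8.400 - 0.636, -8.400 + 0.636] = [-9.036, -7.764]. RSS = √0.246576 = 0.497.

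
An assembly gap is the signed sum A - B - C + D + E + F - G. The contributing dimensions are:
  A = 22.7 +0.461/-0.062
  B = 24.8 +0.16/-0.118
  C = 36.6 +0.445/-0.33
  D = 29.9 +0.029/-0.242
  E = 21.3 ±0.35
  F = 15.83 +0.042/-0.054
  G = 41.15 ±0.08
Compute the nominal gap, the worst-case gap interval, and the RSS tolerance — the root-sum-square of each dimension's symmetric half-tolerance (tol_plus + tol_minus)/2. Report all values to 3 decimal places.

nominal=-12.820 wc=[-14.213,-11.410] rss=0.622

Stack each dimension's contribution:
  +A: nom +22.700 → Σnom=22.700; wc +0.461/-0.062 → slack +0.461/-0.062; half-tol=0.262, Σhalf²=0.068382
  -B: nom -24.800 → Σnom=-2.100; wc +0.118/-0.160 → slack +0.579/-0.222; half-tol=0.139, Σhalf²=0.087703
  -C: nom -36.600 → Σnom=-38.700; wc +0.330/-0.445 → slack +0.909/-0.667; half-tol=0.388, Σhalf²=0.237860
  +D: nom +29.900 → Σnom=-8.800; wc +0.029/-0.242 → slack +0.938/-0.909; half-tol=0.136, Σhalf²=0.256220
  +E: nom +21.300 → Σnom=12.500; wc +0.350/-0.350 → slack +1.288/-1.259; half-tol=0.350, Σhalf²=0.378720
  +F: nom +15.830 → Σnom=28.330; wc +0.042/-0.054 → slack +1.330/-1.313; half-tol=0.048, Σhalf²=0.381024
  -G: nom -41.150 → Σnom=-12.820; wc +0.080/-0.080 → slack +1.410/-1.393; half-tol=0.080, Σhalf²=0.387424
Nominal = -12.820. Worst-case = [-12.820 - 1.393, -12.820 + 1.410] = [-14.213, -11.410]. RSS = √0.387424 = 0.622.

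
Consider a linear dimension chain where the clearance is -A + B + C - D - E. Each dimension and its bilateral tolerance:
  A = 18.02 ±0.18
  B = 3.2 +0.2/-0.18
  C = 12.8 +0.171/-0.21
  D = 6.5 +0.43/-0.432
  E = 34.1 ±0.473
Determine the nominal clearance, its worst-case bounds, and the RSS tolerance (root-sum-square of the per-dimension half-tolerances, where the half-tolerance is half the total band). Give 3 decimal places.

Stack each dimension's contribution:
  -A: nom -18.020 → Σnom=-18.020; wc +0.180/-0.180 → slack +0.180/-0.180; half-tol=0.180, Σhalf²=0.032400
  +B: nom +3.200 → Σnom=-14.820; wc +0.200/-0.180 → slack +0.380/-0.360; half-tol=0.190, Σhalf²=0.068500
  +C: nom +12.800 → Σnom=-2.020; wc +0.171/-0.210 → slack +0.551/-0.570; half-tol=0.191, Σhalf²=0.104790
  -D: nom -6.500 → Σnom=-8.520; wc +0.432/-0.430 → slack +0.983/-1.000; half-tol=0.431, Σhalf²=0.290551
  -E: nom -34.100 → Σnom=-42.620; wc +0.473/-0.473 → slack +1.456/-1.473; half-tol=0.473, Σhalf²=0.514280
Nominal = -42.620. Worst-case = [-42.620 - 1.473, -42.620 + 1.456] = [-44.093, -41.164]. RSS = √0.514280 = 0.717.

nominal=-42.620 wc=[-44.093,-41.164] rss=0.717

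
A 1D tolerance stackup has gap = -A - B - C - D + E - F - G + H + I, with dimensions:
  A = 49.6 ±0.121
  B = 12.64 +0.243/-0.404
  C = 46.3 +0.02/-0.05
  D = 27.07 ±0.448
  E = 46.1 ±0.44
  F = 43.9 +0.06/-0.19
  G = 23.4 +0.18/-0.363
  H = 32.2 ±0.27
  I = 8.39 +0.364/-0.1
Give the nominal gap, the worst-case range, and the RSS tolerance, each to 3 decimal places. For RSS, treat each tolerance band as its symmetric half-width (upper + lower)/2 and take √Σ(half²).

nominal=-116.220 wc=[-118.102,-113.570] rss=0.855

Stack each dimension's contribution:
  -A: nom -49.600 → Σnom=-49.600; wc +0.121/-0.121 → slack +0.121/-0.121; half-tol=0.121, Σhalf²=0.014641
  -B: nom -12.640 → Σnom=-62.240; wc +0.404/-0.243 → slack +0.525/-0.364; half-tol=0.324, Σhalf²=0.119293
  -C: nom -46.300 → Σnom=-108.540; wc +0.050/-0.020 → slack +0.575/-0.384; half-tol=0.035, Σhalf²=0.120518
  -D: nom -27.070 → Σnom=-135.610; wc +0.448/-0.448 → slack +1.023/-0.832; half-tol=0.448, Σhalf²=0.321222
  +E: nom +46.100 → Σnom=-89.510; wc +0.440/-0.440 → slack +1.463/-1.272; half-tol=0.440, Σhalf²=0.514822
  -F: nom -43.900 → Σnom=-133.410; wc +0.190/-0.060 → slack +1.653/-1.332; half-tol=0.125, Σhalf²=0.530447
  -G: nom -23.400 → Σnom=-156.810; wc +0.363/-0.180 → slack +2.016/-1.512; half-tol=0.271, Σhalf²=0.604159
  +H: nom +32.200 → Σnom=-124.610; wc +0.270/-0.270 → slack +2.286/-1.782; half-tol=0.270, Σhalf²=0.677059
  +I: nom +8.390 → Σnom=-116.220; wc +0.364/-0.100 → slack +2.650/-1.882; half-tol=0.232, Σhalf²=0.730883
Nominal = -116.220. Worst-case = [-116.220 - 1.882, -116.220 + 2.650] = [-118.102, -113.570]. RSS = √0.730883 = 0.855.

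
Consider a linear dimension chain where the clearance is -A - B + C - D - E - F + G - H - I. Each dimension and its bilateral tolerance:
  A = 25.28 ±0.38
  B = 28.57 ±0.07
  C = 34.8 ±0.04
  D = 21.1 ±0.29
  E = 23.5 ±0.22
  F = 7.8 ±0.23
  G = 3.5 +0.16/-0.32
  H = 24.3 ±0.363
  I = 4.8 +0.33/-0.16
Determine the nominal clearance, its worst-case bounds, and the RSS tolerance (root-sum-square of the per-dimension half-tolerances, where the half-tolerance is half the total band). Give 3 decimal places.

Stack each dimension's contribution:
  -A: nom -25.280 → Σnom=-25.280; wc +0.380/-0.380 → slack +0.380/-0.380; half-tol=0.380, Σhalf²=0.144400
  -B: nom -28.570 → Σnom=-53.850; wc +0.070/-0.070 → slack +0.450/-0.450; half-tol=0.070, Σhalf²=0.149300
  +C: nom +34.800 → Σnom=-19.050; wc +0.040/-0.040 → slack +0.490/-0.490; half-tol=0.040, Σhalf²=0.150900
  -D: nom -21.100 → Σnom=-40.150; wc +0.290/-0.290 → slack +0.780/-0.780; half-tol=0.290, Σhalf²=0.235000
  -E: nom -23.500 → Σnom=-63.650; wc +0.220/-0.220 → slack +1.000/-1.000; half-tol=0.220, Σhalf²=0.283400
  -F: nom -7.800 → Σnom=-71.450; wc +0.230/-0.230 → slack +1.230/-1.230; half-tol=0.230, Σhalf²=0.336300
  +G: nom +3.500 → Σnom=-67.950; wc +0.160/-0.320 → slack +1.390/-1.550; half-tol=0.240, Σhalf²=0.393900
  -H: nom -24.300 → Σnom=-92.250; wc +0.363/-0.363 → slack +1.753/-1.913; half-tol=0.363, Σhalf²=0.525669
  -I: nom -4.800 → Σnom=-97.050; wc +0.160/-0.330 → slack +1.913/-2.243; half-tol=0.245, Σhalf²=0.585694
Nominal = -97.050. Worst-case = [-97.050 - 2.243, -97.050 + 1.913] = [-99.293, -95.137]. RSS = √0.585694 = 0.765.

nominal=-97.050 wc=[-99.293,-95.137] rss=0.765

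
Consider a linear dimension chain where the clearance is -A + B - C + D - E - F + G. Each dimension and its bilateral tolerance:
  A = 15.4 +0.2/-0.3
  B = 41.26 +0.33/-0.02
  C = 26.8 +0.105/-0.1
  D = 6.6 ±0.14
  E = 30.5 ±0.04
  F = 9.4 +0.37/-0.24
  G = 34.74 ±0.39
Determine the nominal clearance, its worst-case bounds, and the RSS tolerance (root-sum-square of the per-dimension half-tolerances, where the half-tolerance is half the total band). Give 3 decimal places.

nominal=0.500 wc=[-0.765,2.040] rss=0.608

Stack each dimension's contribution:
  -A: nom -15.400 → Σnom=-15.400; wc +0.300/-0.200 → slack +0.300/-0.200; half-tol=0.250, Σhalf²=0.062500
  +B: nom +41.260 → Σnom=25.860; wc +0.330/-0.020 → slack +0.630/-0.220; half-tol=0.175, Σhalf²=0.093125
  -C: nom -26.800 → Σnom=-0.940; wc +0.100/-0.105 → slack +0.730/-0.325; half-tol=0.103, Σhalf²=0.103631
  +D: nom +6.600 → Σnom=5.660; wc +0.140/-0.140 → slack +0.870/-0.465; half-tol=0.140, Σhalf²=0.123231
  -E: nom -30.500 → Σnom=-24.840; wc +0.040/-0.040 → slack +0.910/-0.505; half-tol=0.040, Σhalf²=0.124831
  -F: nom -9.400 → Σnom=-34.240; wc +0.240/-0.370 → slack +1.150/-0.875; half-tol=0.305, Σhalf²=0.217856
  +G: nom +34.740 → Σnom=0.500; wc +0.390/-0.390 → slack +1.540/-1.265; half-tol=0.390, Σhalf²=0.369956
Nominal = 0.500. Worst-case = [0.500 - 1.265, 0.500 + 1.540] = [-0.765, 2.040]. RSS = √0.369956 = 0.608.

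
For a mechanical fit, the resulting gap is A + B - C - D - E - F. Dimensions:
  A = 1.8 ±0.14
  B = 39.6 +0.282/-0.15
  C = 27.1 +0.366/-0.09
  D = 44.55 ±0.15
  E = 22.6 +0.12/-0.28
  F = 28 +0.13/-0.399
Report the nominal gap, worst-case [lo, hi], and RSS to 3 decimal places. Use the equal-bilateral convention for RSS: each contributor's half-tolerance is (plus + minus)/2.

nominal=-80.850 wc=[-81.906,-79.509] rss=0.501

Stack each dimension's contribution:
  +A: nom +1.800 → Σnom=1.800; wc +0.140/-0.140 → slack +0.140/-0.140; half-tol=0.140, Σhalf²=0.019600
  +B: nom +39.600 → Σnom=41.400; wc +0.282/-0.150 → slack +0.422/-0.290; half-tol=0.216, Σhalf²=0.066256
  -C: nom -27.100 → Σnom=14.300; wc +0.090/-0.366 → slack +0.512/-0.656; half-tol=0.228, Σhalf²=0.118240
  -D: nom -44.550 → Σnom=-30.250; wc +0.150/-0.150 → slack +0.662/-0.806; half-tol=0.150, Σhalf²=0.140740
  -E: nom -22.600 → Σnom=-52.850; wc +0.280/-0.120 → slack +0.942/-0.926; half-tol=0.200, Σhalf²=0.180740
  -F: nom -28.000 → Σnom=-80.850; wc +0.399/-0.130 → slack +1.341/-1.056; half-tol=0.265, Σhalf²=0.250700
Nominal = -80.850. Worst-case = [-80.850 - 1.056, -80.850 + 1.341] = [-81.906, -79.509]. RSS = √0.250700 = 0.501.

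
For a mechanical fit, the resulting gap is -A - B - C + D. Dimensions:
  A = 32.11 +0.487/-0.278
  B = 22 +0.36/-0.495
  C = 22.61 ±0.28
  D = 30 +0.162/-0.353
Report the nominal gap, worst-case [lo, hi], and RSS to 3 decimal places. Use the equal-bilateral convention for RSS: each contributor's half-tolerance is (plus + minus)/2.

Stack each dimension's contribution:
  -A: nom -32.110 → Σnom=-32.110; wc +0.278/-0.487 → slack +0.278/-0.487; half-tol=0.383, Σhalf²=0.146306
  -B: nom -22.000 → Σnom=-54.110; wc +0.495/-0.360 → slack +0.773/-0.847; half-tol=0.427, Σhalf²=0.329062
  -C: nom -22.610 → Σnom=-76.720; wc +0.280/-0.280 → slack +1.053/-1.127; half-tol=0.280, Σhalf²=0.407463
  +D: nom +30.000 → Σnom=-46.720; wc +0.162/-0.353 → slack +1.215/-1.480; half-tol=0.258, Σhalf²=0.473769
Nominal = -46.720. Worst-case = [-46.720 - 1.480, -46.720 + 1.215] = [-48.200, -45.505]. RSS = √0.473769 = 0.688.

nominal=-46.720 wc=[-48.200,-45.505] rss=0.688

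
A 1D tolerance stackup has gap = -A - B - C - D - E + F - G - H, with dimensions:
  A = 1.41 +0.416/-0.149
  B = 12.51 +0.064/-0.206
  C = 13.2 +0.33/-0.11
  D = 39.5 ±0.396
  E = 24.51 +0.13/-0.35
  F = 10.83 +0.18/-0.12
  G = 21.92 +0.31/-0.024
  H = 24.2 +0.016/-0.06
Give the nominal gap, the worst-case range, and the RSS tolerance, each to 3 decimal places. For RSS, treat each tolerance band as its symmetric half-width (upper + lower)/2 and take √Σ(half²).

Stack each dimension's contribution:
  -A: nom -1.410 → Σnom=-1.410; wc +0.149/-0.416 → slack +0.149/-0.416; half-tol=0.282, Σhalf²=0.079806
  -B: nom -12.510 → Σnom=-13.920; wc +0.206/-0.064 → slack +0.355/-0.480; half-tol=0.135, Σhalf²=0.098031
  -C: nom -13.200 → Σnom=-27.120; wc +0.110/-0.330 → slack +0.465/-0.810; half-tol=0.220, Σhalf²=0.146431
  -D: nom -39.500 → Σnom=-66.620; wc +0.396/-0.396 → slack +0.861/-1.206; half-tol=0.396, Σhalf²=0.303247
  -E: nom -24.510 → Σnom=-91.130; wc +0.350/-0.130 → slack +1.211/-1.336; half-tol=0.240, Σhalf²=0.360847
  +F: nom +10.830 → Σnom=-80.300; wc +0.180/-0.120 → slack +1.391/-1.456; half-tol=0.150, Σhalf²=0.383347
  -G: nom -21.920 → Σnom=-102.220; wc +0.024/-0.310 → slack +1.415/-1.766; half-tol=0.167, Σhalf²=0.411236
  -H: nom -24.200 → Σnom=-126.420; wc +0.060/-0.016 → slack +1.475/-1.782; half-tol=0.038, Σhalf²=0.412680
Nominal = -126.420. Worst-case = [-126.420 - 1.782, -126.420 + 1.475] = [-128.202, -124.945]. RSS = √0.412680 = 0.642.

nominal=-126.420 wc=[-128.202,-124.945] rss=0.642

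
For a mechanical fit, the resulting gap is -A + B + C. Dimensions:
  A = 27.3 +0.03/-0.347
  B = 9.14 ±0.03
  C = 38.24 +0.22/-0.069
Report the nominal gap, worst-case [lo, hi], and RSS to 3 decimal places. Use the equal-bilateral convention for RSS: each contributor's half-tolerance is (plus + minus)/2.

nominal=20.080 wc=[19.951,20.677] rss=0.239

Stack each dimension's contribution:
  -A: nom -27.300 → Σnom=-27.300; wc +0.347/-0.030 → slack +0.347/-0.030; half-tol=0.189, Σhalf²=0.035532
  +B: nom +9.140 → Σnom=-18.160; wc +0.030/-0.030 → slack +0.377/-0.060; half-tol=0.030, Σhalf²=0.036432
  +C: nom +38.240 → Σnom=20.080; wc +0.220/-0.069 → slack +0.597/-0.129; half-tol=0.145, Σhalf²=0.057313
Nominal = 20.080. Worst-case = [20.080 - 0.129, 20.080 + 0.597] = [19.951, 20.677]. RSS = √0.057313 = 0.239.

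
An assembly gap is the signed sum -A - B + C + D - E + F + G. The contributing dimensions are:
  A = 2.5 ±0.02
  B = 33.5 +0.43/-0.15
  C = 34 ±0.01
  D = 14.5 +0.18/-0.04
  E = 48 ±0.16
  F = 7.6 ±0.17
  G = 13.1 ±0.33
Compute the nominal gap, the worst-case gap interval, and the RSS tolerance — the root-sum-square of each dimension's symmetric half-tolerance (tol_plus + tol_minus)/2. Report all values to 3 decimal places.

nominal=-14.800 wc=[-15.960,-13.780] rss=0.510

Stack each dimension's contribution:
  -A: nom -2.500 → Σnom=-2.500; wc +0.020/-0.020 → slack +0.020/-0.020; half-tol=0.020, Σhalf²=0.000400
  -B: nom -33.500 → Σnom=-36.000; wc +0.150/-0.430 → slack +0.170/-0.450; half-tol=0.290, Σhalf²=0.084500
  +C: nom +34.000 → Σnom=-2.000; wc +0.010/-0.010 → slack +0.180/-0.460; half-tol=0.010, Σhalf²=0.084600
  +D: nom +14.500 → Σnom=12.500; wc +0.180/-0.040 → slack +0.360/-0.500; half-tol=0.110, Σhalf²=0.096700
  -E: nom -48.000 → Σnom=-35.500; wc +0.160/-0.160 → slack +0.520/-0.660; half-tol=0.160, Σhalf²=0.122300
  +F: nom +7.600 → Σnom=-27.900; wc +0.170/-0.170 → slack +0.690/-0.830; half-tol=0.170, Σhalf²=0.151200
  +G: nom +13.100 → Σnom=-14.800; wc +0.330/-0.330 → slack +1.020/-1.160; half-tol=0.330, Σhalf²=0.260100
Nominal = -14.800. Worst-case = [-14.800 - 1.160, -14.800 + 1.020] = [-15.960, -13.780]. RSS = √0.260100 = 0.510.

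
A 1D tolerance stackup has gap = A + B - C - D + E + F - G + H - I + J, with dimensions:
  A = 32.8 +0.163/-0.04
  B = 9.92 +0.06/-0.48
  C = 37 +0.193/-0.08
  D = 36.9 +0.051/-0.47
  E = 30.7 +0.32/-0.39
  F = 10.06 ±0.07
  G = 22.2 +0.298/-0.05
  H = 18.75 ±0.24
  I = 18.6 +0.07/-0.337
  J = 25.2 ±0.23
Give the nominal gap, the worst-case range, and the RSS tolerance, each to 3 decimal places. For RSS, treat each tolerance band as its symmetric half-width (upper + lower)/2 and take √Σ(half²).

Stack each dimension's contribution:
  +A: nom +32.800 → Σnom=32.800; wc +0.163/-0.040 → slack +0.163/-0.040; half-tol=0.102, Σhalf²=0.010302
  +B: nom +9.920 → Σnom=42.720; wc +0.060/-0.480 → slack +0.223/-0.520; half-tol=0.270, Σhalf²=0.083202
  -C: nom -37.000 → Σnom=5.720; wc +0.080/-0.193 → slack +0.303/-0.713; half-tol=0.137, Σhalf²=0.101835
  -D: nom -36.900 → Σnom=-31.180; wc +0.470/-0.051 → slack +0.773/-0.764; half-tol=0.261, Σhalf²=0.169695
  +E: nom +30.700 → Σnom=-0.480; wc +0.320/-0.390 → slack +1.093/-1.154; half-tol=0.355, Σhalf²=0.295720
  +F: nom +10.060 → Σnom=9.580; wc +0.070/-0.070 → slack +1.163/-1.224; half-tol=0.070, Σhalf²=0.300620
  -G: nom -22.200 → Σnom=-12.620; wc +0.050/-0.298 → slack +1.213/-1.522; half-tol=0.174, Σhalf²=0.330896
  +H: nom +18.750 → Σnom=6.130; wc +0.240/-0.240 → slack +1.453/-1.762; half-tol=0.240, Σhalf²=0.388496
  -I: nom -18.600 → Σnom=-12.470; wc +0.337/-0.070 → slack +1.790/-1.832; half-tol=0.204, Σhalf²=0.429908
  +J: nom +25.200 → Σnom=12.730; wc +0.230/-0.230 → slack +2.020/-2.062; half-tol=0.230, Σhalf²=0.482808
Nominal = 12.730. Worst-case = [12.730 - 2.062, 12.730 + 2.020] = [10.668, 14.750]. RSS = √0.482808 = 0.695.

nominal=12.730 wc=[10.668,14.750] rss=0.695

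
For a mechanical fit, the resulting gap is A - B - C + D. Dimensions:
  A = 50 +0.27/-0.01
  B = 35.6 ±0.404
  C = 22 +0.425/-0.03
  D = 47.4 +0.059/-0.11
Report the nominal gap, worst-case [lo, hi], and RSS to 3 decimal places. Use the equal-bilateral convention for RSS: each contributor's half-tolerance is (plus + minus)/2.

nominal=39.800 wc=[38.851,40.563] rss=0.492

Stack each dimension's contribution:
  +A: nom +50.000 → Σnom=50.000; wc +0.270/-0.010 → slack +0.270/-0.010; half-tol=0.140, Σhalf²=0.019600
  -B: nom -35.600 → Σnom=14.400; wc +0.404/-0.404 → slack +0.674/-0.414; half-tol=0.404, Σhalf²=0.182816
  -C: nom -22.000 → Σnom=-7.600; wc +0.030/-0.425 → slack +0.704/-0.839; half-tol=0.227, Σhalf²=0.234572
  +D: nom +47.400 → Σnom=39.800; wc +0.059/-0.110 → slack +0.763/-0.949; half-tol=0.084, Σhalf²=0.241713
Nominal = 39.800. Worst-case = [39.800 - 0.949, 39.800 + 0.763] = [38.851, 40.563]. RSS = √0.241713 = 0.492.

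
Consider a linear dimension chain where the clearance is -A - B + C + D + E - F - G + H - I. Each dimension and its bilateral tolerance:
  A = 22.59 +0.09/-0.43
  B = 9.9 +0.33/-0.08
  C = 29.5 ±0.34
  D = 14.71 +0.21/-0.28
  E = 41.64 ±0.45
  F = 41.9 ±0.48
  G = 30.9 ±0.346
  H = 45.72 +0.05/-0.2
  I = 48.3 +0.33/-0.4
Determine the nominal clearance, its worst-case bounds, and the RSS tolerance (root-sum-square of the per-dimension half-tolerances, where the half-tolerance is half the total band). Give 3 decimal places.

nominal=-22.020 wc=[-24.866,-19.234] rss=0.993

Stack each dimension's contribution:
  -A: nom -22.590 → Σnom=-22.590; wc +0.430/-0.090 → slack +0.430/-0.090; half-tol=0.260, Σhalf²=0.067600
  -B: nom -9.900 → Σnom=-32.490; wc +0.080/-0.330 → slack +0.510/-0.420; half-tol=0.205, Σhalf²=0.109625
  +C: nom +29.500 → Σnom=-2.990; wc +0.340/-0.340 → slack +0.850/-0.760; half-tol=0.340, Σhalf²=0.225225
  +D: nom +14.710 → Σnom=11.720; wc +0.210/-0.280 → slack +1.060/-1.040; half-tol=0.245, Σhalf²=0.285250
  +E: nom +41.640 → Σnom=53.360; wc +0.450/-0.450 → slack +1.510/-1.490; half-tol=0.450, Σhalf²=0.487750
  -F: nom -41.900 → Σnom=11.460; wc +0.480/-0.480 → slack +1.990/-1.970; half-tol=0.480, Σhalf²=0.718150
  -G: nom -30.900 → Σnom=-19.440; wc +0.346/-0.346 → slack +2.336/-2.316; half-tol=0.346, Σhalf²=0.837866
  +H: nom +45.720 → Σnom=26.280; wc +0.050/-0.200 → slack +2.386/-2.516; half-tol=0.125, Σhalf²=0.853491
  -I: nom -48.300 → Σnom=-22.020; wc +0.400/-0.330 → slack +2.786/-2.846; half-tol=0.365, Σhalf²=0.986716
Nominal = -22.020. Worst-case = [-22.020 - 2.846, -22.020 + 2.786] = [-24.866, -19.234]. RSS = √0.986716 = 0.993.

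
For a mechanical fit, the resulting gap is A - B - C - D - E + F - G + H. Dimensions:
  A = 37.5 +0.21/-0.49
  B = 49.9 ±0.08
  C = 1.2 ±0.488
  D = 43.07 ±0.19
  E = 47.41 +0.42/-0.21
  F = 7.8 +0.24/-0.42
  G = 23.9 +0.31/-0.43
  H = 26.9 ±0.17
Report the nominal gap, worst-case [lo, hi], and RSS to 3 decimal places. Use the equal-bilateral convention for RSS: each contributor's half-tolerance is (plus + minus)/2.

nominal=-93.280 wc=[-95.848,-91.262] rss=0.882

Stack each dimension's contribution:
  +A: nom +37.500 → Σnom=37.500; wc +0.210/-0.490 → slack +0.210/-0.490; half-tol=0.350, Σhalf²=0.122500
  -B: nom -49.900 → Σnom=-12.400; wc +0.080/-0.080 → slack +0.290/-0.570; half-tol=0.080, Σhalf²=0.128900
  -C: nom -1.200 → Σnom=-13.600; wc +0.488/-0.488 → slack +0.778/-1.058; half-tol=0.488, Σhalf²=0.367044
  -D: nom -43.070 → Σnom=-56.670; wc +0.190/-0.190 → slack +0.968/-1.248; half-tol=0.190, Σhalf²=0.403144
  -E: nom -47.410 → Σnom=-104.080; wc +0.210/-0.420 → slack +1.178/-1.668; half-tol=0.315, Σhalf²=0.502369
  +F: nom +7.800 → Σnom=-96.280; wc +0.240/-0.420 → slack +1.418/-2.088; half-tol=0.330, Σhalf²=0.611269
  -G: nom -23.900 → Σnom=-120.180; wc +0.430/-0.310 → slack +1.848/-2.398; half-tol=0.370, Σhalf²=0.748169
  +H: nom +26.900 → Σnom=-93.280; wc +0.170/-0.170 → slack +2.018/-2.568; half-tol=0.170, Σhalf²=0.777069
Nominal = -93.280. Worst-case = [-93.280 - 2.568, -93.280 + 2.018] = [-95.848, -91.262]. RSS = √0.777069 = 0.882.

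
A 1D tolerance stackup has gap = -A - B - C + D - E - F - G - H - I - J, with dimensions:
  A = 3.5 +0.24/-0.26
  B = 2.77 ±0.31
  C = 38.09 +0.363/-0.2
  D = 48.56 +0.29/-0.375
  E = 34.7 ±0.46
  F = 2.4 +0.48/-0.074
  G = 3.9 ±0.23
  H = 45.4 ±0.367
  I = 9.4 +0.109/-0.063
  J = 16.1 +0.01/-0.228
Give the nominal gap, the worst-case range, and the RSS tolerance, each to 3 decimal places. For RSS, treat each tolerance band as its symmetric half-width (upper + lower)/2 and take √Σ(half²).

Stack each dimension's contribution:
  -A: nom -3.500 → Σnom=-3.500; wc +0.260/-0.240 → slack +0.260/-0.240; half-tol=0.250, Σhalf²=0.062500
  -B: nom -2.770 → Σnom=-6.270; wc +0.310/-0.310 → slack +0.570/-0.550; half-tol=0.310, Σhalf²=0.158600
  -C: nom -38.090 → Σnom=-44.360; wc +0.200/-0.363 → slack +0.770/-0.913; half-tol=0.281, Σhalf²=0.237842
  +D: nom +48.560 → Σnom=4.200; wc +0.290/-0.375 → slack +1.060/-1.288; half-tol=0.333, Σhalf²=0.348398
  -E: nom -34.700 → Σnom=-30.500; wc +0.460/-0.460 → slack +1.520/-1.748; half-tol=0.460, Σhalf²=0.559999
  -F: nom -2.400 → Σnom=-32.900; wc +0.074/-0.480 → slack +1.594/-2.228; half-tol=0.277, Σhalf²=0.636728
  -G: nom -3.900 → Σnom=-36.800; wc +0.230/-0.230 → slack +1.824/-2.458; half-tol=0.230, Σhalf²=0.689628
  -H: nom -45.400 → Σnom=-82.200; wc +0.367/-0.367 → slack +2.191/-2.825; half-tol=0.367, Σhalf²=0.824317
  -I: nom -9.400 → Σnom=-91.600; wc +0.063/-0.109 → slack +2.254/-2.934; half-tol=0.086, Σhalf²=0.831713
  -J: nom -16.100 → Σnom=-107.700; wc +0.228/-0.010 → slack +2.482/-2.944; half-tol=0.119, Σhalf²=0.845874
Nominal = -107.700. Worst-case = [-107.700 - 2.944, -107.700 + 2.482] = [-110.644, -105.218]. RSS = √0.845874 = 0.920.

nominal=-107.700 wc=[-110.644,-105.218] rss=0.920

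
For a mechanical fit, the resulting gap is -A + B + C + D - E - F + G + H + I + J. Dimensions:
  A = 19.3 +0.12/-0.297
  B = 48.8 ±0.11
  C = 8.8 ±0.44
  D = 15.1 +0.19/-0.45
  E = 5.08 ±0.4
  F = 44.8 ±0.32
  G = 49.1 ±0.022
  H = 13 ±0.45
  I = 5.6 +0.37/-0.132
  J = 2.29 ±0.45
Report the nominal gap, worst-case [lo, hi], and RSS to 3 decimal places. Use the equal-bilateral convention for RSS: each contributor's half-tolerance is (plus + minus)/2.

Stack each dimension's contribution:
  -A: nom -19.300 → Σnom=-19.300; wc +0.297/-0.120 → slack +0.297/-0.120; half-tol=0.208, Σhalf²=0.043472
  +B: nom +48.800 → Σnom=29.500; wc +0.110/-0.110 → slack +0.407/-0.230; half-tol=0.110, Σhalf²=0.055572
  +C: nom +8.800 → Σnom=38.300; wc +0.440/-0.440 → slack +0.847/-0.670; half-tol=0.440, Σhalf²=0.249172
  +D: nom +15.100 → Σnom=53.400; wc +0.190/-0.450 → slack +1.037/-1.120; half-tol=0.320, Σhalf²=0.351572
  -E: nom -5.080 → Σnom=48.320; wc +0.400/-0.400 → slack +1.437/-1.520; half-tol=0.400, Σhalf²=0.511572
  -F: nom -44.800 → Σnom=3.520; wc +0.320/-0.320 → slack +1.757/-1.840; half-tol=0.320, Σhalf²=0.613972
  +G: nom +49.100 → Σnom=52.620; wc +0.022/-0.022 → slack +1.779/-1.862; half-tol=0.022, Σhalf²=0.614456
  +H: nom +13.000 → Σnom=65.620; wc +0.450/-0.450 → slack +2.229/-2.312; half-tol=0.450, Σhalf²=0.816956
  +I: nom +5.600 → Σnom=71.220; wc +0.370/-0.132 → slack +2.599/-2.444; half-tol=0.251, Σhalf²=0.879957
  +J: nom +2.290 → Σnom=73.510; wc +0.450/-0.450 → slack +3.049/-2.894; half-tol=0.450, Σhalf²=1.082457
Nominal = 73.510. Worst-case = [73.510 - 2.894, 73.510 + 3.049] = [70.616, 76.559]. RSS = √1.082457 = 1.040.

nominal=73.510 wc=[70.616,76.559] rss=1.040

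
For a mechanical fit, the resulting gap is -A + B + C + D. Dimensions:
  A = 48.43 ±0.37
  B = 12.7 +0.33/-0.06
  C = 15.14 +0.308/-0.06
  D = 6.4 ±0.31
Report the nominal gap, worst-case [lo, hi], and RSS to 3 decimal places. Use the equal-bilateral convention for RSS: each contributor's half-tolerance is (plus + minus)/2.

nominal=-14.190 wc=[-14.990,-12.872] rss=0.552

Stack each dimension's contribution:
  -A: nom -48.430 → Σnom=-48.430; wc +0.370/-0.370 → slack +0.370/-0.370; half-tol=0.370, Σhalf²=0.136900
  +B: nom +12.700 → Σnom=-35.730; wc +0.330/-0.060 → slack +0.700/-0.430; half-tol=0.195, Σhalf²=0.174925
  +C: nom +15.140 → Σnom=-20.590; wc +0.308/-0.060 → slack +1.008/-0.490; half-tol=0.184, Σhalf²=0.208781
  +D: nom +6.400 → Σnom=-14.190; wc +0.310/-0.310 → slack +1.318/-0.800; half-tol=0.310, Σhalf²=0.304881
Nominal = -14.190. Worst-case = [-14.190 - 0.800, -14.190 + 1.318] = [-14.990, -12.872]. RSS = √0.304881 = 0.552.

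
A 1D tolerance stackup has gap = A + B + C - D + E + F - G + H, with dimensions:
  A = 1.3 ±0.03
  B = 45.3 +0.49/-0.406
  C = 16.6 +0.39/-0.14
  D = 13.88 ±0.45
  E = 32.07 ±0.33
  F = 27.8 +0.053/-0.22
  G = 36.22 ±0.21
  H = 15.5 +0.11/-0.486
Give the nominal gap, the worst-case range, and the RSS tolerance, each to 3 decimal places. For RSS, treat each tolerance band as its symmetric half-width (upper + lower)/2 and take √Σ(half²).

nominal=88.470 wc=[86.198,90.533] rss=0.857

Stack each dimension's contribution:
  +A: nom +1.300 → Σnom=1.300; wc +0.030/-0.030 → slack +0.030/-0.030; half-tol=0.030, Σhalf²=0.000900
  +B: nom +45.300 → Σnom=46.600; wc +0.490/-0.406 → slack +0.520/-0.436; half-tol=0.448, Σhalf²=0.201604
  +C: nom +16.600 → Σnom=63.200; wc +0.390/-0.140 → slack +0.910/-0.576; half-tol=0.265, Σhalf²=0.271829
  -D: nom -13.880 → Σnom=49.320; wc +0.450/-0.450 → slack +1.360/-1.026; half-tol=0.450, Σhalf²=0.474329
  +E: nom +32.070 → Σnom=81.390; wc +0.330/-0.330 → slack +1.690/-1.356; half-tol=0.330, Σhalf²=0.583229
  +F: nom +27.800 → Σnom=109.190; wc +0.053/-0.220 → slack +1.743/-1.576; half-tol=0.137, Σhalf²=0.601861
  -G: nom -36.220 → Σnom=72.970; wc +0.210/-0.210 → slack +1.953/-1.786; half-tol=0.210, Σhalf²=0.645961
  +H: nom +15.500 → Σnom=88.470; wc +0.110/-0.486 → slack +2.063/-2.272; half-tol=0.298, Σhalf²=0.734765
Nominal = 88.470. Worst-case = [88.470 - 2.272, 88.470 + 2.063] = [86.198, 90.533]. RSS = √0.734765 = 0.857.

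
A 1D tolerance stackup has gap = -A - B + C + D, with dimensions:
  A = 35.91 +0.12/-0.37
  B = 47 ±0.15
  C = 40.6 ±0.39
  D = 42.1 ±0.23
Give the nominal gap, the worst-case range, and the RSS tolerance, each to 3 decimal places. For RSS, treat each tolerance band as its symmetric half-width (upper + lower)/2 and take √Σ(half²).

nominal=-0.210 wc=[-1.100,0.930] rss=0.536

Stack each dimension's contribution:
  -A: nom -35.910 → Σnom=-35.910; wc +0.370/-0.120 → slack +0.370/-0.120; half-tol=0.245, Σhalf²=0.060025
  -B: nom -47.000 → Σnom=-82.910; wc +0.150/-0.150 → slack +0.520/-0.270; half-tol=0.150, Σhalf²=0.082525
  +C: nom +40.600 → Σnom=-42.310; wc +0.390/-0.390 → slack +0.910/-0.660; half-tol=0.390, Σhalf²=0.234625
  +D: nom +42.100 → Σnom=-0.210; wc +0.230/-0.230 → slack +1.140/-0.890; half-tol=0.230, Σhalf²=0.287525
Nominal = -0.210. Worst-case = [-0.210 - 0.890, -0.210 + 1.140] = [-1.100, 0.930]. RSS = √0.287525 = 0.536.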